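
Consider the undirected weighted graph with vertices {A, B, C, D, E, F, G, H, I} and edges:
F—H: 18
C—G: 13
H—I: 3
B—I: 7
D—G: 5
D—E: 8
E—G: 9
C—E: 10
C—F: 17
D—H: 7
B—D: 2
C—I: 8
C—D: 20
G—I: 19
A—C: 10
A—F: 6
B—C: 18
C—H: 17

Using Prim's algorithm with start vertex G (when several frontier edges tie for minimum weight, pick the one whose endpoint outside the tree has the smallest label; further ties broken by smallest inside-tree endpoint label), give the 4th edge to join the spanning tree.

H-I

Grow the tree from G using Prim:
Step 1: cheapest edge leaving the tree is D—G (5); add D.
Step 2: cheapest edge leaving the tree is B—D (2); add B.
Step 3: cheapest edge leaving the tree is D—H (7); add H.
Step 4: cheapest edge leaving the tree is H—I (3); add I.
Step 5: cheapest edge leaving the tree is C—I (8); add C.
Step 6: cheapest edge leaving the tree is D—E (8); add E.
Step 7: cheapest edge leaving the tree is A—C (10); add A.
Step 8: cheapest edge leaving the tree is A—F (6); add F.
The 4th edge added is H—I.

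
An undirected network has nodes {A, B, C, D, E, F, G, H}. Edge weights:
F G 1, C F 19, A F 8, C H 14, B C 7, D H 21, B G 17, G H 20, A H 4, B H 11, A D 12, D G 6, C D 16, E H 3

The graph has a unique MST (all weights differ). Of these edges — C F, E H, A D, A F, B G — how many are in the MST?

Kruskal: consider edges lightest-first.
F G (1): add — endpoints in different components.
E H (3): add — endpoints in different components.
A H (4): add — endpoints in different components.
D G (6): add — endpoints in different components.
B C (7): add — endpoints in different components.
A F (8): add — endpoints in different components.
B H (11): add — endpoints in different components.
MST edge set: {F G, E H, A H, D G, B C, A F, B H}.
Of the listed edges, {E H, A F} are in the MST → 2.

2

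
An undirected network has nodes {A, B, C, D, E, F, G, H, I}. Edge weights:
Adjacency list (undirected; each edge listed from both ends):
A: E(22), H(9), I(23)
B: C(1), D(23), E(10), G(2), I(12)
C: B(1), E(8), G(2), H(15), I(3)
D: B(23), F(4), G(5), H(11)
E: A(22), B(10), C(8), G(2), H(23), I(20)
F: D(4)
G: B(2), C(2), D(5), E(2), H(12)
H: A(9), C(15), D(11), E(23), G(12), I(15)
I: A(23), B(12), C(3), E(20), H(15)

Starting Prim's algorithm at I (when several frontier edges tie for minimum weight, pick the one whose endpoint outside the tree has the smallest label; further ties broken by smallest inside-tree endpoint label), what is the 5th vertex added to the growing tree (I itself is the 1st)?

Prim's algorithm from I:
Step 1: cheapest edge leaving the tree is C–I (3); add C.
Step 2: cheapest edge leaving the tree is B–C (1); add B.
Step 3: cheapest edge leaving the tree is B–G (2); add G.
Step 4: cheapest edge leaving the tree is E–G (2); add E.
Step 5: cheapest edge leaving the tree is D–G (5); add D.
Step 6: cheapest edge leaving the tree is D–F (4); add F.
Step 7: cheapest edge leaving the tree is D–H (11); add H.
Step 8: cheapest edge leaving the tree is A–H (9); add A.
Vertex order: I, C, B, G, E, D, F, H, A. The 5th vertex is E.

E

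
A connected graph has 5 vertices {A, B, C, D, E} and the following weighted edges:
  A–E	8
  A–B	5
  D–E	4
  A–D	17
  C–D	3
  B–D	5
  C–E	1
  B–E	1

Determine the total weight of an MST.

10

Prim's algorithm from A:
Step 1: frontier [A–B 5, A–E 8, A–D 17] → take A–B (5); add B.
Step 2: frontier [A–E 8, A–D 17, B–E 1, B–D 5] → take B–E (1); add E.
Step 3: frontier [A–D 17, B–D 5, C–E 1, D–E 4] → take C–E (1); add C.
Step 4: frontier [A–D 17, B–D 5, C–D 3, D–E 4] → take C–D (3); add D.
MST edges: A–B, B–E, C–E, C–D; total weight 5+1+1+3 = 10.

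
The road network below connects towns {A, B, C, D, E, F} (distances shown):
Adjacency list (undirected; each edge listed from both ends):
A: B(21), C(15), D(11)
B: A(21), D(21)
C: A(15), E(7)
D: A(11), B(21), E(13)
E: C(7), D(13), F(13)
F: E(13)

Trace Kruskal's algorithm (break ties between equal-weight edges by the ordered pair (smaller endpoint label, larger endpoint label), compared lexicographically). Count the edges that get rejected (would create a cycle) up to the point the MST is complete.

Sort edges by weight, then run Kruskal:
C-E (7): add — endpoints in different components.
A-D (11): add — endpoints in different components.
D-E (13): add — endpoints in different components.
E-F (13): add — endpoints in different components.
A-C (15): skip — A and C already connected.
A-B (21): add — endpoints in different components.
Edges rejected before the tree was complete: 1.

1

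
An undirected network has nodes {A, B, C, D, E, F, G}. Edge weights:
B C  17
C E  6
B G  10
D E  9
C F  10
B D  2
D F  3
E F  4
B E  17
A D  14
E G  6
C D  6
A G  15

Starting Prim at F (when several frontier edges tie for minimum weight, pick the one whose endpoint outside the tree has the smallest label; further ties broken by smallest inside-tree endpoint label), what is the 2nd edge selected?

Prim, starting at F.
Step 1: cheapest edge leaving the tree is D F (3); add D.
Step 2: cheapest edge leaving the tree is B D (2); add B.
Step 3: cheapest edge leaving the tree is E F (4); add E.
Step 4: cheapest edge leaving the tree is C D (6); add C.
Step 5: cheapest edge leaving the tree is E G (6); add G.
Step 6: cheapest edge leaving the tree is A D (14); add A.
The 2nd edge added is B D.

B-D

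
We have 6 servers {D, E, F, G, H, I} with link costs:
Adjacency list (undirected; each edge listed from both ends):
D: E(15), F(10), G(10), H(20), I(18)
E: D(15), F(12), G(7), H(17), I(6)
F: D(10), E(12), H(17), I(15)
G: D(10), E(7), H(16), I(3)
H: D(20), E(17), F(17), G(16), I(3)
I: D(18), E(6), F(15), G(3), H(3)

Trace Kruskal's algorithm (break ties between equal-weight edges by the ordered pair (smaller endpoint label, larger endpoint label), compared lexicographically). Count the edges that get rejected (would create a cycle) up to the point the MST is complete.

1

Sort edges by weight, then run Kruskal:
G I (3): add — endpoints in different components.
H I (3): add — endpoints in different components.
E I (6): add — endpoints in different components.
E G (7): skip — E and G already connected.
D F (10): add — endpoints in different components.
D G (10): add — endpoints in different components.
Edges rejected before the tree was complete: 1.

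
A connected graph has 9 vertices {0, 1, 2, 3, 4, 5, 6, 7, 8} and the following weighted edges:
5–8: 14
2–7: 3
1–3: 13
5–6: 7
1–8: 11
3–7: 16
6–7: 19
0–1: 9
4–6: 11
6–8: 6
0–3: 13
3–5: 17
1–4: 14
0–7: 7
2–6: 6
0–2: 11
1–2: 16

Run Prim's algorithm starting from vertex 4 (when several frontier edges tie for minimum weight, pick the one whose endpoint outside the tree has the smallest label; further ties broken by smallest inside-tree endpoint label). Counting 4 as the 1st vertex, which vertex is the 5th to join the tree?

8

Grow the tree from 4 using Prim:
Step 1: cheapest edge leaving the tree is 4–6 (11); add 6.
Step 2: cheapest edge leaving the tree is 2–6 (6); add 2.
Step 3: cheapest edge leaving the tree is 2–7 (3); add 7.
Step 4: cheapest edge leaving the tree is 6–8 (6); add 8.
Step 5: cheapest edge leaving the tree is 0–7 (7); add 0.
Step 6: cheapest edge leaving the tree is 5–6 (7); add 5.
Step 7: cheapest edge leaving the tree is 0–1 (9); add 1.
Step 8: cheapest edge leaving the tree is 0–3 (13); add 3.
Vertex order: 4, 6, 2, 7, 8, 0, 5, 1, 3. The 5th vertex is 8.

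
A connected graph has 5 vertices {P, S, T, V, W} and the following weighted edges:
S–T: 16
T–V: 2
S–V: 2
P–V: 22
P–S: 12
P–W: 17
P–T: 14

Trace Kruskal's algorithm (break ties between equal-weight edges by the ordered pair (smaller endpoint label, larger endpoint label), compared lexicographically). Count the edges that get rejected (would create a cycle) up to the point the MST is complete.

2

Sort edges by weight, then run Kruskal:
S–V (2): add — endpoints in different components.
T–V (2): add — endpoints in different components.
P–S (12): add — endpoints in different components.
P–T (14): skip — P and T already connected.
S–T (16): skip — T and S already connected.
P–W (17): add — endpoints in different components.
Edges rejected before the tree was complete: 2.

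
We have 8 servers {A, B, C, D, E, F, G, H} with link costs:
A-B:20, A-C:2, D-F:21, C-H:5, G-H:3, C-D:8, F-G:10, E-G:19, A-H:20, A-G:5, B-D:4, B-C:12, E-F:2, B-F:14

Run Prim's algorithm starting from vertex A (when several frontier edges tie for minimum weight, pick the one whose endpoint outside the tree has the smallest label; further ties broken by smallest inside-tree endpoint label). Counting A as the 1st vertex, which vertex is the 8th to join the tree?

Prim's algorithm from A:
Step 1: frontier [A-C 2, A-G 5, A-B 20, A-H 20] → take A-C (2); add C.
Step 2: frontier [A-G 5, A-B 20, A-H 20, C-H 5, C-D 8, B-C 12] → take A-G (5); add G.
Step 3: frontier [A-B 20, A-H 20, C-H 5, C-D 8, B-C 12, G-H 3, F-G 10, E-G 19] → take G-H (3); add H.
Step 4: frontier [A-B 20, C-D 8, B-C 12, F-G 10, E-G 19] → take C-D (8); add D.
Step 5: frontier [A-B 20, B-C 12, B-D 4, D-F 21, F-G 10, E-G 19] → take B-D (4); add B.
Step 6: frontier [B-F 14, D-F 21, F-G 10, E-G 19] → take F-G (10); add F.
Step 7: frontier [E-F 2, E-G 19] → take E-F (2); add E.
Vertex order: A, C, G, H, D, B, F, E. The 8th vertex is E.

E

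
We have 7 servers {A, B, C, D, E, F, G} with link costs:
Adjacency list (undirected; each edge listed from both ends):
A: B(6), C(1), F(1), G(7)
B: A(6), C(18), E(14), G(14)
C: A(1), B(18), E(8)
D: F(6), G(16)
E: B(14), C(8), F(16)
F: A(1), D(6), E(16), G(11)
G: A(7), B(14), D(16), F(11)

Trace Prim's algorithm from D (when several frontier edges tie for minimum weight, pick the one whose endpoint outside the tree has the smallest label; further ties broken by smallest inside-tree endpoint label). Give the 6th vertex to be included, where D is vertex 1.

G

Prim, starting at D.
Step 1: frontier [D—F 6, D—G 16] → take D—F (6); add F.
Step 2: frontier [D—G 16, A—F 1, F—G 11, E—F 16] → take A—F (1); add A.
Step 3: frontier [A—C 1, A—B 6, A—G 7, D—G 16, F—G 11, E—F 16] → take A—C (1); add C.
Step 4: frontier [A—B 6, A—G 7, C—E 8, B—C 18, D—G 16, F—G 11, E—F 16] → take A—B (6); add B.
Step 5: frontier [A—G 7, B—E 14, B—G 14, C—E 8, D—G 16, F—G 11, E—F 16] → take A—G (7); add G.
Step 6: frontier [B—E 14, C—E 8, E—F 16] → take C—E (8); add E.
Vertex order: D, F, A, C, B, G, E. The 6th vertex is G.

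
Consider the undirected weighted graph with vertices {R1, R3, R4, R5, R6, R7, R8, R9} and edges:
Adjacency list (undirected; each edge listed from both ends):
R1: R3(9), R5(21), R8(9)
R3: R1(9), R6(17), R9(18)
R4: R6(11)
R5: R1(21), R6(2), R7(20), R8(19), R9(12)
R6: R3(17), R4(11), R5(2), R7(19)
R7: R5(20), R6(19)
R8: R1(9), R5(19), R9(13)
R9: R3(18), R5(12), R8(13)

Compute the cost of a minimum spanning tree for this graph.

75

Prim's algorithm from R3:
Step 1: cheapest edge leaving the tree is R1 R3 (9); add R1.
Step 2: cheapest edge leaving the tree is R1 R8 (9); add R8.
Step 3: cheapest edge leaving the tree is R8 R9 (13); add R9.
Step 4: cheapest edge leaving the tree is R5 R9 (12); add R5.
Step 5: cheapest edge leaving the tree is R5 R6 (2); add R6.
Step 6: cheapest edge leaving the tree is R4 R6 (11); add R4.
Step 7: cheapest edge leaving the tree is R6 R7 (19); add R7.
MST edges: R1 R3, R1 R8, R8 R9, R5 R9, R5 R6, R4 R6, R6 R7; total weight 9+9+13+12+2+11+19 = 75.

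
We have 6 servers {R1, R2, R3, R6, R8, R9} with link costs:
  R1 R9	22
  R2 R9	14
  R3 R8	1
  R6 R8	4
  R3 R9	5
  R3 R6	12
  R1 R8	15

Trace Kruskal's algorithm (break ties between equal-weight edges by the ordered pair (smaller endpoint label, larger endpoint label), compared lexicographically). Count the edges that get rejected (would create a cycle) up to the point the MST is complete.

1

Kruskal's algorithm — process edges by increasing weight (ties by edge label):
R3 R8 (1): add — endpoints in different components.
R6 R8 (4): add — endpoints in different components.
R3 R9 (5): add — endpoints in different components.
R3 R6 (12): skip — R6 and R3 already connected.
R2 R9 (14): add — endpoints in different components.
R1 R8 (15): add — endpoints in different components.
Edges rejected before the tree was complete: 1.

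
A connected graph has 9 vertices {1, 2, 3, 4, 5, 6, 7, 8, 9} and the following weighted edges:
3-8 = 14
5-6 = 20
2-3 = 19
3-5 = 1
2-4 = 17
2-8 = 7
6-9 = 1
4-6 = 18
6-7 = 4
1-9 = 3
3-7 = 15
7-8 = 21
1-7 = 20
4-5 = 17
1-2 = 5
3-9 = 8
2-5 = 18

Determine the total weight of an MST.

Grow the tree from 2 using Prim:
Step 1: cheapest edge leaving the tree is 1-2 (5); add 1.
Step 2: cheapest edge leaving the tree is 1-9 (3); add 9.
Step 3: cheapest edge leaving the tree is 6-9 (1); add 6.
Step 4: cheapest edge leaving the tree is 6-7 (4); add 7.
Step 5: cheapest edge leaving the tree is 2-8 (7); add 8.
Step 6: cheapest edge leaving the tree is 3-9 (8); add 3.
Step 7: cheapest edge leaving the tree is 3-5 (1); add 5.
Step 8: cheapest edge leaving the tree is 2-4 (17); add 4.
MST edges: 1-2, 1-9, 6-9, 6-7, 2-8, 3-9, 3-5, 2-4; total weight 5+3+1+4+7+8+1+17 = 46.

46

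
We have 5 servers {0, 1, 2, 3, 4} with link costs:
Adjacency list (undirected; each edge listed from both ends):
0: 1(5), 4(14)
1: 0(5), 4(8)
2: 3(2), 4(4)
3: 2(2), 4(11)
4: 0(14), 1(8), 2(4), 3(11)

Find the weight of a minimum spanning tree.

19

Prim, starting at 1.
Step 1: frontier [0 1 5, 1 4 8] → take 0 1 (5); add 0.
Step 2: frontier [0 4 14, 1 4 8] → take 1 4 (8); add 4.
Step 3: frontier [2 4 4, 3 4 11] → take 2 4 (4); add 2.
Step 4: frontier [2 3 2, 3 4 11] → take 2 3 (2); add 3.
MST edges: 0 1, 1 4, 2 4, 2 3; total weight 5+8+4+2 = 19.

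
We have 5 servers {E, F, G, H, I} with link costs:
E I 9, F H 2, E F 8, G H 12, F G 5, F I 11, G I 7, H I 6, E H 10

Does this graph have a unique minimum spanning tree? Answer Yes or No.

Sort edges by weight, then run Kruskal:
F H (2): add. Components now {E} {F,H} {G} {I}
F G (5): add. Components now {E} {F,G,H} {I}
H I (6): add. Components now {E} {F,G,H,I}
G I (7): skip — G and I already connected.
E F (8): add. Components now {E,F,G,H,I}
Every non-tree edge has weight strictly greater than the heaviest edge on the tree path between its endpoints, so the MST is unique.

Yes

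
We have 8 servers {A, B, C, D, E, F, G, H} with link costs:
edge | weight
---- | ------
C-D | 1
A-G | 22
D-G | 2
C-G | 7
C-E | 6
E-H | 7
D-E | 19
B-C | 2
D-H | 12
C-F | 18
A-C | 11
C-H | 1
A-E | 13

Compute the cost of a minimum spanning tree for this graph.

41

Grow the tree from H using Prim:
Step 1: cheapest edge leaving the tree is C-H (1); add C.
Step 2: cheapest edge leaving the tree is C-D (1); add D.
Step 3: cheapest edge leaving the tree is B-C (2); add B.
Step 4: cheapest edge leaving the tree is D-G (2); add G.
Step 5: cheapest edge leaving the tree is C-E (6); add E.
Step 6: cheapest edge leaving the tree is A-C (11); add A.
Step 7: cheapest edge leaving the tree is C-F (18); add F.
MST edges: C-H, C-D, B-C, D-G, C-E, A-C, C-F; total weight 1+1+2+2+6+11+18 = 41.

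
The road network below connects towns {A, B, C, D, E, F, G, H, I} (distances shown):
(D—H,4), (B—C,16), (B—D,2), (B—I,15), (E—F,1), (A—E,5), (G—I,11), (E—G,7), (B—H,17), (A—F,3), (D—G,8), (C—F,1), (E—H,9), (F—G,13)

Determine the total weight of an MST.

Sort edges by weight, then run Kruskal:
C—F (1): add — endpoints in different components.
E—F (1): add — endpoints in different components.
B—D (2): add — endpoints in different components.
A—F (3): add — endpoints in different components.
D—H (4): add — endpoints in different components.
A—E (5): skip — A and E already connected.
E—G (7): add — endpoints in different components.
D—G (8): add — endpoints in different components.
E—H (9): skip — E and H already connected.
G—I (11): add — endpoints in different components.
MST edges: C—F, E—F, B—D, A—F, D—H, E—G, D—G, G—I; total weight 1+1+2+3+4+7+8+11 = 37.

37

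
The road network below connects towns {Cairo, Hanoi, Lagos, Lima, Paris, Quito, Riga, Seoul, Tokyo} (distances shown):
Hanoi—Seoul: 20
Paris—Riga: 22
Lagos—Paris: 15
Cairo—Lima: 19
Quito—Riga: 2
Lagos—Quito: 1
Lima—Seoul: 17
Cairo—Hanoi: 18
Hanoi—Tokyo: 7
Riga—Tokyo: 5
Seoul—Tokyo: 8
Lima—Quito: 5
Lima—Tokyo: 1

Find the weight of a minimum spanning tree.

57

Kruskal's algorithm — process edges by increasing weight (ties by edge label):
Lagos—Quito (1): add — endpoints in different components.
Lima—Tokyo (1): add — endpoints in different components.
Quito—Riga (2): add — endpoints in different components.
Lima—Quito (5): add — endpoints in different components.
Riga—Tokyo (5): skip — Riga and Tokyo already connected.
Hanoi—Tokyo (7): add — endpoints in different components.
Seoul—Tokyo (8): add — endpoints in different components.
Lagos—Paris (15): add — endpoints in different components.
Lima—Seoul (17): skip — Lima and Seoul already connected.
Cairo—Hanoi (18): add — endpoints in different components.
MST edges: Lagos—Quito, Lima—Tokyo, Quito—Riga, Lima—Quito, Hanoi—Tokyo, Seoul—Tokyo, Lagos—Paris, Cairo—Hanoi; total weight 1+1+2+5+7+8+15+18 = 57.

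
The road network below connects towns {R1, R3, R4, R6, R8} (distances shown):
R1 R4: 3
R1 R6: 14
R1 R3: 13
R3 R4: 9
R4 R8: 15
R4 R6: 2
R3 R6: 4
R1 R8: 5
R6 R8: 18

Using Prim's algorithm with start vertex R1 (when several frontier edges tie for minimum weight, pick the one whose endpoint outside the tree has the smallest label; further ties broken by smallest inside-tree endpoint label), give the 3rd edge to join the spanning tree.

R3-R6

Prim, starting at R1.
Step 1: cheapest edge leaving the tree is R1 R4 (3); add R4.
Step 2: cheapest edge leaving the tree is R4 R6 (2); add R6.
Step 3: cheapest edge leaving the tree is R3 R6 (4); add R3.
Step 4: cheapest edge leaving the tree is R1 R8 (5); add R8.
The 3rd edge added is R3 R6.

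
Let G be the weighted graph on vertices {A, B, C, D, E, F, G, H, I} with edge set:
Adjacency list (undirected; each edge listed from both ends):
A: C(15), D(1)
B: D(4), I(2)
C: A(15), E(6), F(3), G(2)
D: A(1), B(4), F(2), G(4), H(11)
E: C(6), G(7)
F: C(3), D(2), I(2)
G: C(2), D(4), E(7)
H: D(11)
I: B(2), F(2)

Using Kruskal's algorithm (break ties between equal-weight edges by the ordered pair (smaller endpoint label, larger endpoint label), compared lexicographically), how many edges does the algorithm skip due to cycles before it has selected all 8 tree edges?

Sort edges by weight, then run Kruskal:
A–D (1): add — endpoints in different components.
B–I (2): add — endpoints in different components.
C–G (2): add — endpoints in different components.
D–F (2): add — endpoints in different components.
F–I (2): add — endpoints in different components.
C–F (3): add — endpoints in different components.
B–D (4): skip — B and D already connected.
D–G (4): skip — D and G already connected.
C–E (6): add — endpoints in different components.
E–G (7): skip — E and G already connected.
D–H (11): add — endpoints in different components.
Edges rejected before the tree was complete: 3.

3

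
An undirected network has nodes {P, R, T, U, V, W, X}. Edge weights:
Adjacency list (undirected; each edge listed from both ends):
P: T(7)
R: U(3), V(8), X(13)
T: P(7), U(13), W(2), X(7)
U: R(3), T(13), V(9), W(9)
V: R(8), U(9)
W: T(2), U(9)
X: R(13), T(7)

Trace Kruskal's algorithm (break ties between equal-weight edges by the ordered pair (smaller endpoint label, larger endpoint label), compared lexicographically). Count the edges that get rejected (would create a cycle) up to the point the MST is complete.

Kruskal: consider edges lightest-first.
T–W (2): add. Components now {X} {U} {V} {R} {P} {T,W}
R–U (3): add. Components now {X} {R,U} {V} {P} {T,W}
P–T (7): add. Components now {X} {R,U} {V} {P,T,W}
T–X (7): add. Components now {P,T,W,X} {R,U} {V}
R–V (8): add. Components now {P,T,W,X} {R,U,V}
U–V (9): skip — U and V already connected.
U–W (9): add. Components now {P,R,T,U,V,W,X}
Edges rejected before the tree was complete: 1.

1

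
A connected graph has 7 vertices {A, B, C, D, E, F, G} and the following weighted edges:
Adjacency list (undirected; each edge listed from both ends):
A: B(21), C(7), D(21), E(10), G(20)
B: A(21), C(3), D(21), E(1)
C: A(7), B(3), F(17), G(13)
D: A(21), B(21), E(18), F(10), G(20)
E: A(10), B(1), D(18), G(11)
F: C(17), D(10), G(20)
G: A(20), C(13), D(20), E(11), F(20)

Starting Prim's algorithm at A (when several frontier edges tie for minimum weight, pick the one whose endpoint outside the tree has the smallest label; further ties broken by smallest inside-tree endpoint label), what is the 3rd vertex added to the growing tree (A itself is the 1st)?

Prim's algorithm from A:
Step 1: cheapest edge leaving the tree is A-C (7); add C.
Step 2: cheapest edge leaving the tree is B-C (3); add B.
Step 3: cheapest edge leaving the tree is B-E (1); add E.
Step 4: cheapest edge leaving the tree is E-G (11); add G.
Step 5: cheapest edge leaving the tree is C-F (17); add F.
Step 6: cheapest edge leaving the tree is D-F (10); add D.
Vertex order: A, C, B, E, G, F, D. The 3rd vertex is B.

B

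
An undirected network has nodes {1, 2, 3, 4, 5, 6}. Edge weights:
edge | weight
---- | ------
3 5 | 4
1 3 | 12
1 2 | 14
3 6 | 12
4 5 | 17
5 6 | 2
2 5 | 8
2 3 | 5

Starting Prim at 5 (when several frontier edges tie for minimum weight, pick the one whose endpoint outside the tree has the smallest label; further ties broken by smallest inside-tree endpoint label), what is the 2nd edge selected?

Prim's algorithm from 5:
Step 1: frontier [5 6 2, 3 5 4, 2 5 8, 4 5 17] → take 5 6 (2); add 6.
Step 2: frontier [3 5 4, 2 5 8, 4 5 17, 3 6 12] → take 3 5 (4); add 3.
Step 3: frontier [2 3 5, 1 3 12, 2 5 8, 4 5 17] → take 2 3 (5); add 2.
Step 4: frontier [1 2 14, 1 3 12, 4 5 17] → take 1 3 (12); add 1.
Step 5: frontier [4 5 17] → take 4 5 (17); add 4.
The 2nd edge added is 3 5.

3-5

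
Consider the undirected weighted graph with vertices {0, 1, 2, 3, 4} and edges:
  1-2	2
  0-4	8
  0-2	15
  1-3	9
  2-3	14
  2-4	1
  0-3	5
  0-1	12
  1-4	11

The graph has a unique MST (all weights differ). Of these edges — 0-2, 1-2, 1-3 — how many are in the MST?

Kruskal: consider edges lightest-first.
2-4 (1): add. Components now {0} {1} {2,4} {3}
1-2 (2): add. Components now {0} {1,2,4} {3}
0-3 (5): add. Components now {0,3} {1,2,4}
0-4 (8): add. Components now {0,1,2,3,4}
MST edge set: {2-4, 1-2, 0-3, 0-4}.
Of the listed edges, {1-2} are in the MST → 1.

1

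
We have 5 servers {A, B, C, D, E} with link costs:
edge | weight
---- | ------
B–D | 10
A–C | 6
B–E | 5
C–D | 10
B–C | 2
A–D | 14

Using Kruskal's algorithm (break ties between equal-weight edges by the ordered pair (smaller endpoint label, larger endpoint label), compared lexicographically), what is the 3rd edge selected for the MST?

Sort edges by weight, then run Kruskal:
B–C (2): add — endpoints in different components.
B–E (5): add — endpoints in different components.
A–C (6): add — endpoints in different components.
B–D (10): add — endpoints in different components.
The 3rd edge added is A–C.

A-C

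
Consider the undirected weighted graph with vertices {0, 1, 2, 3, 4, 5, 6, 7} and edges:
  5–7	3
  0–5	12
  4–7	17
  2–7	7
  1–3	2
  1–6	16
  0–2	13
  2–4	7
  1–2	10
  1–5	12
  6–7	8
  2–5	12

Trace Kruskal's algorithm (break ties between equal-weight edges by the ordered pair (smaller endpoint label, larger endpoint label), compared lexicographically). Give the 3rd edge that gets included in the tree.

2-4

Sort edges by weight, then run Kruskal:
1–3 (2): add — endpoints in different components.
5–7 (3): add — endpoints in different components.
2–4 (7): add — endpoints in different components.
2–7 (7): add — endpoints in different components.
6–7 (8): add — endpoints in different components.
1–2 (10): add — endpoints in different components.
0–5 (12): add — endpoints in different components.
The 3rd edge added is 2–4.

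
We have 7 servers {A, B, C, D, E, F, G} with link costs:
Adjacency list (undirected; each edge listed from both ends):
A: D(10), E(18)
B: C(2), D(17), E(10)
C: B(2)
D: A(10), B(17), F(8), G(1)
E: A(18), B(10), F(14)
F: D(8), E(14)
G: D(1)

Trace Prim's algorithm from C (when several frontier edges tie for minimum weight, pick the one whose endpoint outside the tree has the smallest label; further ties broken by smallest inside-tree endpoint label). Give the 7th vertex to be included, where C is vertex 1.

A

Prim's algorithm from C:
Step 1: frontier [B—C 2] → take B—C (2); add B.
Step 2: frontier [B—E 10, B—D 17] → take B—E (10); add E.
Step 3: frontier [B—D 17, E—F 14, A—E 18] → take E—F (14); add F.
Step 4: frontier [B—D 17, A—E 18, D—F 8] → take D—F (8); add D.
Step 5: frontier [D—G 1, A—D 10, A—E 18] → take D—G (1); add G.
Step 6: frontier [A—D 10, A—E 18] → take A—D (10); add A.
Vertex order: C, B, E, F, D, G, A. The 7th vertex is A.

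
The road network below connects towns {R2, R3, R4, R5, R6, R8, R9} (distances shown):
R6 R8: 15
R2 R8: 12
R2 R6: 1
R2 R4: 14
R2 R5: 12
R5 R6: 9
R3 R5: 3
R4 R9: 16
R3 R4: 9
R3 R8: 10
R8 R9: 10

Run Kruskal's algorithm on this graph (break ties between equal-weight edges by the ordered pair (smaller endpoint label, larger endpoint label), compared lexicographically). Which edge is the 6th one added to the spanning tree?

Sort edges by weight, then run Kruskal:
R2 R6 (1): add — endpoints in different components.
R3 R5 (3): add — endpoints in different components.
R3 R4 (9): add — endpoints in different components.
R5 R6 (9): add — endpoints in different components.
R3 R8 (10): add — endpoints in different components.
R8 R9 (10): add — endpoints in different components.
The 6th edge added is R8 R9.

R8-R9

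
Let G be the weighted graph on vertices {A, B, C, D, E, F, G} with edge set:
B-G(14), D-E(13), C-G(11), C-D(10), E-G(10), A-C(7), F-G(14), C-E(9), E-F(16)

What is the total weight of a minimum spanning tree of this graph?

64

Grow the tree from E using Prim:
Step 1: cheapest edge leaving the tree is C-E (9); add C.
Step 2: cheapest edge leaving the tree is A-C (7); add A.
Step 3: cheapest edge leaving the tree is C-D (10); add D.
Step 4: cheapest edge leaving the tree is E-G (10); add G.
Step 5: cheapest edge leaving the tree is B-G (14); add B.
Step 6: cheapest edge leaving the tree is F-G (14); add F.
MST edges: C-E, A-C, C-D, E-G, B-G, F-G; total weight 9+7+10+10+14+14 = 64.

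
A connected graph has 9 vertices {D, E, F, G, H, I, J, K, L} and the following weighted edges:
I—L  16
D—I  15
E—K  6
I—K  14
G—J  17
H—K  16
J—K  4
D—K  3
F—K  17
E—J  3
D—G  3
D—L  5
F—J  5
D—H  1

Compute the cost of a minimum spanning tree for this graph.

38

Prim's algorithm from D:
Step 1: cheapest edge leaving the tree is D—H (1); add H.
Step 2: cheapest edge leaving the tree is D—G (3); add G.
Step 3: cheapest edge leaving the tree is D—K (3); add K.
Step 4: cheapest edge leaving the tree is J—K (4); add J.
Step 5: cheapest edge leaving the tree is E—J (3); add E.
Step 6: cheapest edge leaving the tree is F—J (5); add F.
Step 7: cheapest edge leaving the tree is D—L (5); add L.
Step 8: cheapest edge leaving the tree is I—K (14); add I.
MST edges: D—H, D—G, D—K, J—K, E—J, F—J, D—L, I—K; total weight 1+3+3+4+3+5+5+14 = 38.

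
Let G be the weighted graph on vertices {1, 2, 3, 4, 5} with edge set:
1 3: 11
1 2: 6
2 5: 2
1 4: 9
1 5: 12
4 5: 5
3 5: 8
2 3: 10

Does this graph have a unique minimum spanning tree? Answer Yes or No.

Sort edges by weight, then run Kruskal:
2 5 (2): add. Components now {1} {2,5} {3} {4}
4 5 (5): add. Components now {1} {2,4,5} {3}
1 2 (6): add. Components now {1,2,4,5} {3}
3 5 (8): add. Components now {1,2,3,4,5}
Every non-tree edge has weight strictly greater than the heaviest edge on the tree path between its endpoints, so the MST is unique.

Yes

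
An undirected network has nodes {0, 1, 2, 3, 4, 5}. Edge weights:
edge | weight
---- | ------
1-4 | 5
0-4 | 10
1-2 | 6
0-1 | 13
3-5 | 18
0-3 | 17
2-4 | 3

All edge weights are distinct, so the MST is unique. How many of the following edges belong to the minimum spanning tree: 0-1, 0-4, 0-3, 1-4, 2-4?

4

Kruskal: consider edges lightest-first.
2-4 (3): add. Components now {0} {1} {2,4} {3} {5}
1-4 (5): add. Components now {0} {1,2,4} {3} {5}
1-2 (6): skip — 1 and 2 already connected.
0-4 (10): add. Components now {0,1,2,4} {3} {5}
0-1 (13): skip — 0 and 1 already connected.
0-3 (17): add. Components now {0,1,2,3,4} {5}
3-5 (18): add. Components now {0,1,2,3,4,5}
MST edge set: {2-4, 1-4, 0-4, 0-3, 3-5}.
Of the listed edges, {0-4, 0-3, 1-4, 2-4} are in the MST → 4.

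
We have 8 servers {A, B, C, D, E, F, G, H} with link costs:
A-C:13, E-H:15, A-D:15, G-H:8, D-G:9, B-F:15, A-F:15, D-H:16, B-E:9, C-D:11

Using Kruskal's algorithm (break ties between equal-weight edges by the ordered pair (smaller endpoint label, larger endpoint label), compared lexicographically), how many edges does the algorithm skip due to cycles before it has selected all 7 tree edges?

Sort edges by weight, then run Kruskal:
G-H (8): add — endpoints in different components.
B-E (9): add — endpoints in different components.
D-G (9): add — endpoints in different components.
C-D (11): add — endpoints in different components.
A-C (13): add — endpoints in different components.
A-D (15): skip — A and D already connected.
A-F (15): add — endpoints in different components.
B-F (15): add — endpoints in different components.
Edges rejected before the tree was complete: 1.

1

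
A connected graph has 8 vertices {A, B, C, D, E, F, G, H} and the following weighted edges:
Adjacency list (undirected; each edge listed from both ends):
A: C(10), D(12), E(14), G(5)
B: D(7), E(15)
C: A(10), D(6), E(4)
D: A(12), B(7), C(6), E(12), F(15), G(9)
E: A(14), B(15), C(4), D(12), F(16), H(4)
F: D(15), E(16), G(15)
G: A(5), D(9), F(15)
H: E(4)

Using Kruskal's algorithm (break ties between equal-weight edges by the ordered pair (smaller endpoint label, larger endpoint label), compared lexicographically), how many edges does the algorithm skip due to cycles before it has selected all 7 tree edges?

5

Sort edges by weight, then run Kruskal:
C E (4): add — endpoints in different components.
E H (4): add — endpoints in different components.
A G (5): add — endpoints in different components.
C D (6): add — endpoints in different components.
B D (7): add — endpoints in different components.
D G (9): add — endpoints in different components.
A C (10): skip — A and C already connected.
A D (12): skip — A and D already connected.
D E (12): skip — D and E already connected.
A E (14): skip — A and E already connected.
B E (15): skip — B and E already connected.
D F (15): add — endpoints in different components.
Edges rejected before the tree was complete: 5.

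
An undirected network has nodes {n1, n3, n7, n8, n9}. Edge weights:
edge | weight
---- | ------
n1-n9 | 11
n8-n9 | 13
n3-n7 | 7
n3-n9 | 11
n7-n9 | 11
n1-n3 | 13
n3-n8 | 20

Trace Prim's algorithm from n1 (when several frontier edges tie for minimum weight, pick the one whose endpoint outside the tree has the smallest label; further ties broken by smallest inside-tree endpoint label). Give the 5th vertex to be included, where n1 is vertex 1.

n8

Prim's algorithm from n1:
Step 1: cheapest edge leaving the tree is n1-n9 (11); add n9.
Step 2: cheapest edge leaving the tree is n3-n9 (11); add n3.
Step 3: cheapest edge leaving the tree is n3-n7 (7); add n7.
Step 4: cheapest edge leaving the tree is n8-n9 (13); add n8.
Vertex order: n1, n9, n3, n7, n8. The 5th vertex is n8.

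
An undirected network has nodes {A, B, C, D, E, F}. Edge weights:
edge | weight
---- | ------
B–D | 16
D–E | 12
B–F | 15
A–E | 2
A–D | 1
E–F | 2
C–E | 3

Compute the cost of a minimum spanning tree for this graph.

Sort edges by weight, then run Kruskal:
A–D (1): add. Components now {A,D} {B} {C} {E} {F}
A–E (2): add. Components now {A,D,E} {B} {C} {F}
E–F (2): add. Components now {A,D,E,F} {B} {C}
C–E (3): add. Components now {A,C,D,E,F} {B}
D–E (12): skip — D and E already connected.
B–F (15): add. Components now {A,B,C,D,E,F}
MST edges: A–D, A–E, E–F, C–E, B–F; total weight 1+2+2+3+15 = 23.

23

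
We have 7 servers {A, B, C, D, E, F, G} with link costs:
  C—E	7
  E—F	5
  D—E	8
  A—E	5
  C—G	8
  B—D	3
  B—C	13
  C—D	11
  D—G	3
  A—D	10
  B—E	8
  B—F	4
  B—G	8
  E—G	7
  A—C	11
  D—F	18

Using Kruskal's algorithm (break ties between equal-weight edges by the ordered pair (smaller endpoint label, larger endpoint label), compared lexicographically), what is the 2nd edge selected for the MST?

D-G

Kruskal's algorithm — process edges by increasing weight (ties by edge label):
B—D (3): add — endpoints in different components.
D—G (3): add — endpoints in different components.
B—F (4): add — endpoints in different components.
A—E (5): add — endpoints in different components.
E—F (5): add — endpoints in different components.
C—E (7): add — endpoints in different components.
The 2nd edge added is D—G.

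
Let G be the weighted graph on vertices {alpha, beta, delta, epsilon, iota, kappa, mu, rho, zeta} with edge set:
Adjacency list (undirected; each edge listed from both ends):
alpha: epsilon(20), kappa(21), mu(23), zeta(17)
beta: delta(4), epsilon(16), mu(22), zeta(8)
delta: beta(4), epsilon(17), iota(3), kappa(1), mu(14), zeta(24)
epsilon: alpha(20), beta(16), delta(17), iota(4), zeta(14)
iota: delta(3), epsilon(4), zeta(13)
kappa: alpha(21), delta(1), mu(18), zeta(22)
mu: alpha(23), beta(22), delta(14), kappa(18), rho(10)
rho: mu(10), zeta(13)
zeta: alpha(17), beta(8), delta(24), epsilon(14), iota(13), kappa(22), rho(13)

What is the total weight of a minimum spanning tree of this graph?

60

Sort edges by weight, then run Kruskal:
delta–kappa (1): add — endpoints in different components.
delta–iota (3): add — endpoints in different components.
beta–delta (4): add — endpoints in different components.
epsilon–iota (4): add — endpoints in different components.
beta–zeta (8): add — endpoints in different components.
mu–rho (10): add — endpoints in different components.
iota–zeta (13): skip — iota and zeta already connected.
rho–zeta (13): add — endpoints in different components.
delta–mu (14): skip — mu and delta already connected.
epsilon–zeta (14): skip — epsilon and zeta already connected.
beta–epsilon (16): skip — epsilon and beta already connected.
alpha–zeta (17): add — endpoints in different components.
MST edges: delta–kappa, delta–iota, beta–delta, epsilon–iota, beta–zeta, mu–rho, rho–zeta, alpha–zeta; total weight 1+3+4+4+8+10+13+17 = 60.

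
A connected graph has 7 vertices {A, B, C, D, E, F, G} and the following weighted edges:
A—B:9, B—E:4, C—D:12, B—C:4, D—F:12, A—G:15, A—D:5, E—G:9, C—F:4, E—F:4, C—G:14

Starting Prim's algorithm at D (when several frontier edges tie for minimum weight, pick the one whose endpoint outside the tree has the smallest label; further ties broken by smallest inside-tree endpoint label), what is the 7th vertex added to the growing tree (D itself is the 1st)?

Prim, starting at D.
Step 1: cheapest edge leaving the tree is A—D (5); add A.
Step 2: cheapest edge leaving the tree is A—B (9); add B.
Step 3: cheapest edge leaving the tree is B—C (4); add C.
Step 4: cheapest edge leaving the tree is B—E (4); add E.
Step 5: cheapest edge leaving the tree is C—F (4); add F.
Step 6: cheapest edge leaving the tree is E—G (9); add G.
Vertex order: D, A, B, C, E, F, G. The 7th vertex is G.

G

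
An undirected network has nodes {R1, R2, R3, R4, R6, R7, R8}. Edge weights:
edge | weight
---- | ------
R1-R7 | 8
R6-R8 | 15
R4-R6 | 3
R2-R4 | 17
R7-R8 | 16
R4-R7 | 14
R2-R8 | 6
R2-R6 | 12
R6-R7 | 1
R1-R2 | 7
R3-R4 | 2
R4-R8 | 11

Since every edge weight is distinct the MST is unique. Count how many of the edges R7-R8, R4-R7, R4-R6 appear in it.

1

Kruskal's algorithm — process edges by increasing weight (ties by edge label):
R6-R7 (1): add — endpoints in different components.
R3-R4 (2): add — endpoints in different components.
R4-R6 (3): add — endpoints in different components.
R2-R8 (6): add — endpoints in different components.
R1-R2 (7): add — endpoints in different components.
R1-R7 (8): add — endpoints in different components.
MST edge set: {R6-R7, R3-R4, R4-R6, R2-R8, R1-R2, R1-R7}.
Of the listed edges, {R4-R6} are in the MST → 1.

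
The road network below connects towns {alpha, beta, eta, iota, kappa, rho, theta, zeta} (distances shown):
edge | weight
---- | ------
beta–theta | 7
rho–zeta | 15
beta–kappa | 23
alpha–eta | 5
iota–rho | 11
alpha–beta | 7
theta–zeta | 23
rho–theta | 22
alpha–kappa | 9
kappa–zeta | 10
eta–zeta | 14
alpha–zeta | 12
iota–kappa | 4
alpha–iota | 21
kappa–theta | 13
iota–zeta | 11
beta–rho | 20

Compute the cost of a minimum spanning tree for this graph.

Sort edges by weight, then run Kruskal:
iota–kappa (4): add — endpoints in different components.
alpha–eta (5): add — endpoints in different components.
alpha–beta (7): add — endpoints in different components.
beta–theta (7): add — endpoints in different components.
alpha–kappa (9): add — endpoints in different components.
kappa–zeta (10): add — endpoints in different components.
iota–rho (11): add — endpoints in different components.
MST edges: iota–kappa, alpha–eta, alpha–beta, beta–theta, alpha–kappa, kappa–zeta, iota–rho; total weight 4+5+7+7+9+10+11 = 53.

53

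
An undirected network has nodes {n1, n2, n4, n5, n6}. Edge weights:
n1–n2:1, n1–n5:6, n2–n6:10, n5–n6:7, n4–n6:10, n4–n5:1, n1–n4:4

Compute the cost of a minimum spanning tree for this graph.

Prim's algorithm from n4:
Step 1: frontier [n4–n5 1, n1–n4 4, n4–n6 10] → take n4–n5 (1); add n5.
Step 2: frontier [n1–n4 4, n4–n6 10, n1–n5 6, n5–n6 7] → take n1–n4 (4); add n1.
Step 3: frontier [n1–n2 1, n4–n6 10, n5–n6 7] → take n1–n2 (1); add n2.
Step 4: frontier [n2–n6 10, n4–n6 10, n5–n6 7] → take n5–n6 (7); add n6.
MST edges: n4–n5, n1–n4, n1–n2, n5–n6; total weight 1+4+1+7 = 13.

13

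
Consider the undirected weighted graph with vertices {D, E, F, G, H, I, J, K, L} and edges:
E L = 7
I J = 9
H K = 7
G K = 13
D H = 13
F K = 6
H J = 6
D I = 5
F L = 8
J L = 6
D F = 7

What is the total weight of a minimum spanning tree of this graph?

57

Prim, starting at K.
Step 1: cheapest edge leaving the tree is F K (6); add F.
Step 2: cheapest edge leaving the tree is D F (7); add D.
Step 3: cheapest edge leaving the tree is D I (5); add I.
Step 4: cheapest edge leaving the tree is H K (7); add H.
Step 5: cheapest edge leaving the tree is H J (6); add J.
Step 6: cheapest edge leaving the tree is J L (6); add L.
Step 7: cheapest edge leaving the tree is E L (7); add E.
Step 8: cheapest edge leaving the tree is G K (13); add G.
MST edges: F K, D F, D I, H K, H J, J L, E L, G K; total weight 6+7+5+7+6+6+7+13 = 57.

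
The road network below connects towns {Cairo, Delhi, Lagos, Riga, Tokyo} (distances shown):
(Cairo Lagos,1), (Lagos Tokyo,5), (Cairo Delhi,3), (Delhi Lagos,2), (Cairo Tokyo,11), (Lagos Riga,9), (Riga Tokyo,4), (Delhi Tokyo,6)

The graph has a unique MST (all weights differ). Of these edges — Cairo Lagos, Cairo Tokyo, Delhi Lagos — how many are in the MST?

Kruskal: consider edges lightest-first.
Cairo Lagos (1): add — endpoints in different components.
Delhi Lagos (2): add — endpoints in different components.
Cairo Delhi (3): skip — Cairo and Delhi already connected.
Riga Tokyo (4): add — endpoints in different components.
Lagos Tokyo (5): add — endpoints in different components.
MST edge set: {Cairo Lagos, Delhi Lagos, Riga Tokyo, Lagos Tokyo}.
Of the listed edges, {Cairo Lagos, Delhi Lagos} are in the MST → 2.

2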